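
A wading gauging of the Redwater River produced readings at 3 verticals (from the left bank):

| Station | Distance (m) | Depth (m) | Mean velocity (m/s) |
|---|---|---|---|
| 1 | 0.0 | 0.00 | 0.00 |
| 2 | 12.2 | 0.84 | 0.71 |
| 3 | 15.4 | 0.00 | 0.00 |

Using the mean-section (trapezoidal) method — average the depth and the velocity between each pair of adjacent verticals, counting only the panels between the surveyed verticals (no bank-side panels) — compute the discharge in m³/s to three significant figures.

Panel 1-2: Δb = 12.2 m, d̄ = (0.00+0.84)/2 = 0.42, v̄ = (0.00+0.71)/2 = 0.355 → q = 12.2×0.42×0.355 = 1.819 m³/s
Panel 2-3: Δb = 3.2 m, d̄ = (0.84+0.00)/2 = 0.42, v̄ = (0.71+0.00)/2 = 0.355 → q = 3.2×0.42×0.355 = 0.4771 m³/s
Q = Σ q = 2.296 m³/s

2.30 m³/s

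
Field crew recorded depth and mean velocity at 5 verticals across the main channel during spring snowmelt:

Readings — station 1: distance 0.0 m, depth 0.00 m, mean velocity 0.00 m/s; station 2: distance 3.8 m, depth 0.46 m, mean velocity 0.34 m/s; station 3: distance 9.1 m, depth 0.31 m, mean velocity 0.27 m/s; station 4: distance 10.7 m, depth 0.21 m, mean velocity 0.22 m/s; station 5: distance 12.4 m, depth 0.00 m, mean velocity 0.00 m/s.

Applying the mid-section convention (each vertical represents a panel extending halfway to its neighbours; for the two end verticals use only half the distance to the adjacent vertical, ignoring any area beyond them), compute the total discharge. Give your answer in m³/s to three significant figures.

w_2 = (9.1 − 0.0)/2 = 4.55 m; q_2 = 0.34 × 0.46 × 4.55 = 0.7116 m³/s
w_3 = (10.7 − 3.8)/2 = 3.45 m; q_3 = 0.27 × 0.31 × 3.45 = 0.2888 m³/s
w_4 = (12.4 − 9.1)/2 = 1.65 m; q_4 = 0.22 × 0.21 × 1.65 = 0.07623 m³/s
Stations 1, 5 contribute zero (depth or velocity is 0).
Q = Σ qᵢ = 1.077 m³/s

1.08 m³/s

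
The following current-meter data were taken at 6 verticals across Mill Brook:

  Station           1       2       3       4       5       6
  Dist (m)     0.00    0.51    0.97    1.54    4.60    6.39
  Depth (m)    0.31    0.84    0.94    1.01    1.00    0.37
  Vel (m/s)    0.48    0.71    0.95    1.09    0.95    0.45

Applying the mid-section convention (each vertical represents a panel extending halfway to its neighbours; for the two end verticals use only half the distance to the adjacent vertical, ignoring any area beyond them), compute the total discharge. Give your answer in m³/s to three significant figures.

w_1 = (0.51 − 0.00)/2 = 0.255 m; q_1 = 0.48 × 0.31 × 0.255 = 0.03794 m³/s
w_2 = (0.97 − 0.00)/2 = 0.485 m; q_2 = 0.71 × 0.84 × 0.485 = 0.2893 m³/s
w_3 = (1.54 − 0.51)/2 = 0.515 m; q_3 = 0.95 × 0.94 × 0.515 = 0.4599 m³/s
w_4 = (4.60 − 0.97)/2 = 1.815 m; q_4 = 1.09 × 1.01 × 1.815 = 1.998 m³/s
w_5 = (6.39 − 1.54)/2 = 2.425 m; q_5 = 0.95 × 1.00 × 2.425 = 2.304 m³/s
w_6 = (6.39 − 4.60)/2 = 0.895 m; q_6 = 0.45 × 0.37 × 0.895 = 0.1490 m³/s
Q = Σ qᵢ = 5.238 m³/s

5.24 m³/s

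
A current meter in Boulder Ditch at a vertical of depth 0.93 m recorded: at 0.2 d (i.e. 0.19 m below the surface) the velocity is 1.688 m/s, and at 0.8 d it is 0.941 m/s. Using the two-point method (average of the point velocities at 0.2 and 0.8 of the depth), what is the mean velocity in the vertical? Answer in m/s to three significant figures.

1.31 m/s

v̄ = (1.688 + 0.941) / 2 = 1.315 m/s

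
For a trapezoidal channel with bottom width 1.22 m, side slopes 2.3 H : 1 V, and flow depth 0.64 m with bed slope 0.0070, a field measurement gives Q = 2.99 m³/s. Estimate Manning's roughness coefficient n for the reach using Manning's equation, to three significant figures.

0.0257

A = (b + z·y)·y = (1.22 + 2.3×0.64)×0.64 = 1.723 m²
P = b + 2y√(1+z²) = 1.22 + 2×0.64×√(1+2.3²) = 4.430 m
R = A/P = 1.723/4.430 = 0.3889 m
n = (1/Q)·A·R^(2/3)·S^(1/2) = (1/2.99) × 1.723 × 0.5328 × 0.08367 = 0.02569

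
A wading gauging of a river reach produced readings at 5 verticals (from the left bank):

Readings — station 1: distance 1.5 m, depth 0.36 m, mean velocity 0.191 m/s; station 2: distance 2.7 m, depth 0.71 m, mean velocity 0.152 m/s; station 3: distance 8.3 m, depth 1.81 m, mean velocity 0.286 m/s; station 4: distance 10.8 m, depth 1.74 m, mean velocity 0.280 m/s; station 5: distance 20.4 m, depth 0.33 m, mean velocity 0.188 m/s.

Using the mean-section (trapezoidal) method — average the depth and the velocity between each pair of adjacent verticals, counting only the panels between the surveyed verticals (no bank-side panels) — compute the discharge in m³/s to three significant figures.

5.24 m³/s

Panel 1-2: Δb = 1.2 m, d̄ = (0.36+0.71)/2 = 0.535, v̄ = (0.191+0.152)/2 = 0.1715 → q = 1.2×0.535×0.1715 = 0.1101 m³/s
Panel 2-3: Δb = 5.6 m, d̄ = (0.71+1.81)/2 = 1.26, v̄ = (0.152+0.286)/2 = 0.219 → q = 5.6×1.26×0.219 = 1.545 m³/s
Panel 3-4: Δb = 2.5 m, d̄ = (1.81+1.74)/2 = 1.775, v̄ = (0.286+0.280)/2 = 0.283 → q = 2.5×1.775×0.283 = 1.256 m³/s
Panel 4-5: Δb = 9.6 m, d̄ = (1.74+0.33)/2 = 1.035, v̄ = (0.280+0.188)/2 = 0.234 → q = 9.6×1.035×0.234 = 2.325 m³/s
Q = Σ q = 5.236 m³/s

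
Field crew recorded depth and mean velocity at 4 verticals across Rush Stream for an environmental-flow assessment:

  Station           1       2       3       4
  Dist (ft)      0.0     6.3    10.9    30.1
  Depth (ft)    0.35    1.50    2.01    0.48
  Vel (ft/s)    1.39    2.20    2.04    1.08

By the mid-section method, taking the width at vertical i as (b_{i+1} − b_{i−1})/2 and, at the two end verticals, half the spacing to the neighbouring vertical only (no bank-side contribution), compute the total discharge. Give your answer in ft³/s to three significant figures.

73.3 ft³/s

w_1 = (6.3 − 0.0)/2 = 3.15 ft; q_1 = 1.39 × 0.35 × 3.15 = 1.532 ft³/s
w_2 = (10.9 − 0.0)/2 = 5.45 ft; q_2 = 2.20 × 1.50 × 5.45 = 17.99 ft³/s
w_3 = (30.1 − 6.3)/2 = 11.9 ft; q_3 = 2.04 × 2.01 × 11.9 = 48.79 ft³/s
w_4 = (30.1 − 10.9)/2 = 9.6 ft; q_4 = 1.08 × 0.48 × 9.6 = 4.977 ft³/s
Q = Σ qᵢ = 73.29 ft³/s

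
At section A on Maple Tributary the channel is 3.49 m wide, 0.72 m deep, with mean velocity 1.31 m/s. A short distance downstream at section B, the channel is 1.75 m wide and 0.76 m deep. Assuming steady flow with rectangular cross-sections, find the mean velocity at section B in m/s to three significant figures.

Q = A₁V₁ = (3.49×0.72) × 1.31 = 3.292 m³/s
A₂ = 1.75 × 0.76 = 1.330 m²
V₂ = Q/A₂ = 3.292/1.330 = 2.475 m/s

2.48 m/s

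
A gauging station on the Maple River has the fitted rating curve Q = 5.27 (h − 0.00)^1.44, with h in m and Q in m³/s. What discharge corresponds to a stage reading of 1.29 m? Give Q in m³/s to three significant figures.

Q = 5.27 × (1.29 − 0.00)^1.44 = 5.27 × 1.29^1.44 = 7.604 m³/s

7.60 m³/s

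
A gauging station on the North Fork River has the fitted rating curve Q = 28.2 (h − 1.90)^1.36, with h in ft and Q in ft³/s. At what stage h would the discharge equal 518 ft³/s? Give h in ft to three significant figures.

h − h₀ = (Q/C)^(1/b) = (518/28.2)^(1/1.36) = 8.501 ft
h = 1.90 + 8.501 = 10.40 ft

10.4 ft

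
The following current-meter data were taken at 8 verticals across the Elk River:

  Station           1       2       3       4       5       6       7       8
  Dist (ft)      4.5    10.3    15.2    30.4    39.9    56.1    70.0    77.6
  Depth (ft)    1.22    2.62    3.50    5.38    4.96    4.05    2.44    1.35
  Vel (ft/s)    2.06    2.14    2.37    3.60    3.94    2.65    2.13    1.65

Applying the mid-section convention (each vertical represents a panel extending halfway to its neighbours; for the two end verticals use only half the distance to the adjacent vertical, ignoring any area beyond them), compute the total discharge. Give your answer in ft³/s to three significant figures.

w_1 = (10.3 − 4.5)/2 = 2.9 ft; q_1 = 2.06 × 1.22 × 2.9 = 7.288 ft³/s
w_2 = (15.2 − 4.5)/2 = 5.35 ft; q_2 = 2.14 × 2.62 × 5.35 = 30.00 ft³/s
w_3 = (30.4 − 10.3)/2 = 10.05 ft; q_3 = 2.37 × 3.50 × 10.05 = 83.36 ft³/s
w_4 = (39.9 − 15.2)/2 = 12.35 ft; q_4 = 3.60 × 5.38 × 12.35 = 239.2 ft³/s
w_5 = (56.1 − 30.4)/2 = 12.85 ft; q_5 = 3.94 × 4.96 × 12.85 = 251.1 ft³/s
w_6 = (70.0 − 39.9)/2 = 15.05 ft; q_6 = 2.65 × 4.05 × 15.05 = 161.5 ft³/s
w_7 = (77.6 − 56.1)/2 = 10.75 ft; q_7 = 2.13 × 2.44 × 10.75 = 55.87 ft³/s
w_8 = (77.6 − 70.0)/2 = 3.8 ft; q_8 = 1.65 × 1.35 × 3.8 = 8.465 ft³/s
Q = Σ qᵢ = 836.8 ft³/s

837 ft³/s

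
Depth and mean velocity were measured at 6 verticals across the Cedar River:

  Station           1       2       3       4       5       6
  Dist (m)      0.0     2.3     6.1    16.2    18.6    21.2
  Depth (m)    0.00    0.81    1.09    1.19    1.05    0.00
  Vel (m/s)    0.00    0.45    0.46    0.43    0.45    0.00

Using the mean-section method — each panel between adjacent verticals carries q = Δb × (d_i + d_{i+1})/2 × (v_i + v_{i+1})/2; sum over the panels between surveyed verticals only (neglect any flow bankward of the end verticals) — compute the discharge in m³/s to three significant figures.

Panel 1-2: Δb = 2.3 m, d̄ = (0.00+0.81)/2 = 0.405, v̄ = (0.00+0.45)/2 = 0.225 → q = 2.3×0.405×0.225 = 0.2096 m³/s
Panel 2-3: Δb = 3.8 m, d̄ = (0.81+1.09)/2 = 0.95, v̄ = (0.45+0.46)/2 = 0.455 → q = 3.8×0.95×0.455 = 1.643 m³/s
Panel 3-4: Δb = 10.1 m, d̄ = (1.09+1.19)/2 = 1.14, v̄ = (0.46+0.43)/2 = 0.445 → q = 10.1×1.14×0.445 = 5.124 m³/s
Panel 4-5: Δb = 2.4 m, d̄ = (1.19+1.05)/2 = 1.12, v̄ = (0.43+0.45)/2 = 0.44 → q = 2.4×1.12×0.44 = 1.183 m³/s
Panel 5-6: Δb = 2.6 m, d̄ = (1.05+0.00)/2 = 0.525, v̄ = (0.45+0.00)/2 = 0.225 → q = 2.6×0.525×0.225 = 0.3071 m³/s
Q = Σ q = 8.466 m³/s

8.47 m³/s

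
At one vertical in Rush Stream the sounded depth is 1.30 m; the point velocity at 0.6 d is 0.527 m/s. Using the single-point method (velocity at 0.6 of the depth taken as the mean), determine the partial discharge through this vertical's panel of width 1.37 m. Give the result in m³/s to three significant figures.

0.939 m³/s

v̄ = v₀.₆ = 0.527 m/s
q = v̄ × d × w = 0.5270 × 1.30 × 1.37 = 0.9386 m³/s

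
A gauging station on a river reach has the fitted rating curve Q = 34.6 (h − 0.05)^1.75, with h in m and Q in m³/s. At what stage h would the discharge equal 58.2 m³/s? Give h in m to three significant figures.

h − h₀ = (Q/C)^(1/b) = (58.2/34.6)^(1/1.75) = 1.346 m
h = 0.05 + 1.346 = 1.396 m

1.40 m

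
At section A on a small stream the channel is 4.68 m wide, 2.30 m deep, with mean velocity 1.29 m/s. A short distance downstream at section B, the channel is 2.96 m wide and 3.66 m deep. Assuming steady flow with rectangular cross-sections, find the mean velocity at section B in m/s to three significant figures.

Q = A₁V₁ = (4.68×2.30) × 1.29 = 13.89 m³/s
A₂ = 2.96 × 3.66 = 10.83 m²
V₂ = Q/A₂ = 13.89/10.83 = 1.282 m/s

1.28 m/s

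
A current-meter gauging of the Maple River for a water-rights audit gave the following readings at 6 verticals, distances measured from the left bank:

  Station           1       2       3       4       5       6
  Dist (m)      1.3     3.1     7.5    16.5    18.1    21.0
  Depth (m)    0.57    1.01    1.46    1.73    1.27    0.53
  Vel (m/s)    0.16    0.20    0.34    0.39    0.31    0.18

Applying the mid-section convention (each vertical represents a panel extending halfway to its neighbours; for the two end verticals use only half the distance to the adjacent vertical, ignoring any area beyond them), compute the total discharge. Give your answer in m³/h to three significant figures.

31100 m³/h

w_1 = (3.1 − 1.3)/2 = 0.9 m; q_1 = 0.16 × 0.57 × 0.9 = 0.08208 m³/s
w_2 = (7.5 − 1.3)/2 = 3.1 m; q_2 = 0.20 × 1.01 × 3.1 = 0.6262 m³/s
w_3 = (16.5 − 3.1)/2 = 6.7 m; q_3 = 0.34 × 1.46 × 6.7 = 3.326 m³/s
w_4 = (18.1 − 7.5)/2 = 5.3 m; q_4 = 0.39 × 1.73 × 5.3 = 3.576 m³/s
w_5 = (21.0 − 16.5)/2 = 2.25 m; q_5 = 0.31 × 1.27 × 2.25 = 0.8858 m³/s
w_6 = (21.0 − 18.1)/2 = 1.45 m; q_6 = 0.18 × 0.53 × 1.45 = 0.1383 m³/s
Q = Σ qᵢ = 8.634 m³/s
= 8.634 × 3600 = 31080 m³/h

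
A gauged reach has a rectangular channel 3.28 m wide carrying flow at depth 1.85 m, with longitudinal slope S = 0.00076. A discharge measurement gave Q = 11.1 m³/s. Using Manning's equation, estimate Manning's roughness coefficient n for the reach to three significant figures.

A = b·y = 3.28 × 1.85 = 6.068 m²
P = b + 2y = 3.28 + 2×1.85 = 6.980 m
R = A/P = 6.068/6.980 = 0.8693 m
n = (1/Q)·A·R^(2/3)·S^(1/2) = (1/11.1) × 6.068 × 0.9109 × 0.02757 = 0.01373

0.0137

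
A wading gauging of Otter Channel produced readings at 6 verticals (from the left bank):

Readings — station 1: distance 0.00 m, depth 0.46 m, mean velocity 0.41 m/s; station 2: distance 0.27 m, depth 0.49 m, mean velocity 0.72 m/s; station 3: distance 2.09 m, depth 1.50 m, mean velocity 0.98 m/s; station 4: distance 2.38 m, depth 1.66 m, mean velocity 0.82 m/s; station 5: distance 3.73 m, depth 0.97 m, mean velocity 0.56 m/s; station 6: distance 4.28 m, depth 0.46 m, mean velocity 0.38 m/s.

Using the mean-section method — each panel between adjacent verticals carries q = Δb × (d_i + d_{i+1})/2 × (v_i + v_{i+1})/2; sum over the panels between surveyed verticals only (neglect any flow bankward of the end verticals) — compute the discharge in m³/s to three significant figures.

3.43 m³/s

Panel 1-2: Δb = 0.27 m, d̄ = (0.46+0.49)/2 = 0.475, v̄ = (0.41+0.72)/2 = 0.565 → q = 0.27×0.475×0.565 = 0.07246 m³/s
Panel 2-3: Δb = 1.82 m, d̄ = (0.49+1.50)/2 = 0.995, v̄ = (0.72+0.98)/2 = 0.85 → q = 1.82×0.995×0.85 = 1.539 m³/s
Panel 3-4: Δb = 0.29 m, d̄ = (1.50+1.66)/2 = 1.58, v̄ = (0.98+0.82)/2 = 0.9 → q = 0.29×1.58×0.9 = 0.4124 m³/s
Panel 4-5: Δb = 1.35 m, d̄ = (1.66+0.97)/2 = 1.315, v̄ = (0.82+0.56)/2 = 0.69 → q = 1.35×1.315×0.69 = 1.225 m³/s
Panel 5-6: Δb = 0.55 m, d̄ = (0.97+0.46)/2 = 0.715, v̄ = (0.56+0.38)/2 = 0.47 → q = 0.55×0.715×0.47 = 0.1848 m³/s
Q = Σ q = 3.434 m³/s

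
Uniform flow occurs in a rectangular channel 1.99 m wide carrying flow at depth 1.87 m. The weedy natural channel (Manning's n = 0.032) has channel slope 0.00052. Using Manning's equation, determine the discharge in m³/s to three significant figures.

A = b·y = 1.99 × 1.87 = 3.721 m²
P = b + 2y = 1.99 + 2×1.87 = 5.730 m
R = A/P = 3.721/5.730 = 0.6494 m
Q = (1/n)·A·R^(2/3)·S^(1/2) = (1/0.032) × 3.721 × 0.6494^(2/3) × 0.00052^(1/2) = 1.989 m³/s

1.99 m³/s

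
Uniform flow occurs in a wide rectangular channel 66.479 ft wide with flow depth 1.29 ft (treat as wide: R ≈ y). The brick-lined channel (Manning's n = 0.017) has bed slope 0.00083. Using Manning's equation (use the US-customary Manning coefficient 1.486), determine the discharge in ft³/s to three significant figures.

256 ft³/s

A = b·y = 66.479 × 1.29 = 85.76 ft²
Wide channel: R ≈ y = 1.29 ft
Q = (1.486/n)·A·R^(2/3)·S^(1/2) = (1.486/0.017) × 85.76 × 1.290^(2/3) × 0.00083^(1/2) = 255.9 ft³/s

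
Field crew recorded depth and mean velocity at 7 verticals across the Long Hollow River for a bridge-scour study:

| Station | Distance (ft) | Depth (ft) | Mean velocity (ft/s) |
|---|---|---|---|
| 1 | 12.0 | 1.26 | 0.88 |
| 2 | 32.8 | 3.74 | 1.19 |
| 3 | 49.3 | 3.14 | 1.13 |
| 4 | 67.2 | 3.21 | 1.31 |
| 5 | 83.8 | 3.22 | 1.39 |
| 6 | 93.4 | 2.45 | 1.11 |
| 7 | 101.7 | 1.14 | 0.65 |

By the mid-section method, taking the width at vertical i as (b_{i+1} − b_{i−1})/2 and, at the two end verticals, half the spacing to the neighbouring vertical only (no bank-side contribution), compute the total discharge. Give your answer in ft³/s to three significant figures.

314 ft³/s

w_1 = (32.8 − 12.0)/2 = 10.4 ft; q_1 = 0.88 × 1.26 × 10.4 = 11.53 ft³/s
w_2 = (49.3 − 12.0)/2 = 18.65 ft; q_2 = 1.19 × 3.74 × 18.65 = 83.00 ft³/s
w_3 = (67.2 − 32.8)/2 = 17.2 ft; q_3 = 1.13 × 3.14 × 17.2 = 61.03 ft³/s
w_4 = (83.8 − 49.3)/2 = 17.25 ft; q_4 = 1.31 × 3.21 × 17.25 = 72.54 ft³/s
w_5 = (93.4 − 67.2)/2 = 13.1 ft; q_5 = 1.39 × 3.22 × 13.1 = 58.63 ft³/s
w_6 = (101.7 − 83.8)/2 = 8.95 ft; q_6 = 1.11 × 2.45 × 8.95 = 24.34 ft³/s
w_7 = (101.7 − 93.4)/2 = 4.15 ft; q_7 = 0.65 × 1.14 × 4.15 = 3.075 ft³/s
Q = Σ qᵢ = 314.1 ft³/s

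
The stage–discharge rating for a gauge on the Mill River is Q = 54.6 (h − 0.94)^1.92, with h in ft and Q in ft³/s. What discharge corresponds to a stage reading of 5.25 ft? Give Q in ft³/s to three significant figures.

902 ft³/s

Q = 54.6 × (5.25 − 0.94)^1.92 = 54.6 × 4.31^1.92 = 902.4 ft³/s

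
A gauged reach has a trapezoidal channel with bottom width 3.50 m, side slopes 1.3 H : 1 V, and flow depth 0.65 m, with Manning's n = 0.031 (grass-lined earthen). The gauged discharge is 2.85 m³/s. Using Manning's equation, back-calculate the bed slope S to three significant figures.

A = (b + z·y)·y = (3.50 + 1.3×0.65)×0.65 = 2.824 m²
P = b + 2y√(1+z²) = 3.50 + 2×0.65×√(1+1.3²) = 5.632 m
R = A/P = 2.824/5.632 = 0.5015 m
S = (Q·n / (1·A·R^(2/3)))² = (2.85×0.031 / (1×2.824×0.6312))² = 0.002456

0.00246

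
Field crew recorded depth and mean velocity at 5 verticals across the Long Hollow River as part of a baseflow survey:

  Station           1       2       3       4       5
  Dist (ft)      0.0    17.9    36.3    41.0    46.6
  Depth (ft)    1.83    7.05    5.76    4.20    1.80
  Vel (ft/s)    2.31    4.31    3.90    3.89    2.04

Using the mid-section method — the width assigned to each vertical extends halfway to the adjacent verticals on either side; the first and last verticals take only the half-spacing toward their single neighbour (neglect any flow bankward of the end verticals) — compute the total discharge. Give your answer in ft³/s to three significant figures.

943 ft³/s

w_1 = (17.9 − 0.0)/2 = 8.95 ft; q_1 = 2.31 × 1.83 × 8.95 = 37.83 ft³/s
w_2 = (36.3 − 0.0)/2 = 18.15 ft; q_2 = 4.31 × 7.05 × 18.15 = 551.5 ft³/s
w_3 = (41.0 − 17.9)/2 = 11.55 ft; q_3 = 3.90 × 5.76 × 11.55 = 259.5 ft³/s
w_4 = (46.6 − 36.3)/2 = 5.15 ft; q_4 = 3.89 × 4.20 × 5.15 = 84.14 ft³/s
w_5 = (46.6 − 41.0)/2 = 2.8 ft; q_5 = 2.04 × 1.80 × 2.8 = 10.28 ft³/s
Q = Σ qᵢ = 943.2 ft³/s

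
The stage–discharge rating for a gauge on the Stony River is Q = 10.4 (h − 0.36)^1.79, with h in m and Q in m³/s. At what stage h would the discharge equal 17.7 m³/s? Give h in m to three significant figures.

1.71 m

h − h₀ = (Q/C)^(1/b) = (17.7/10.4)^(1/1.79) = 1.346 m
h = 0.36 + 1.346 = 1.706 m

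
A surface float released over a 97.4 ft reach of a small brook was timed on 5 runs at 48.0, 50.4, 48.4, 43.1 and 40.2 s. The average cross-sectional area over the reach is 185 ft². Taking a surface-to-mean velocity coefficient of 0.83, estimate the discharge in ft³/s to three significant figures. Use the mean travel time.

325 ft³/s

t̄ = (48.0 + 50.4 + 48.4 + 43.1 + 40.2) / 5 = 46.02 s
v_surface = L / t̄ = 97.4 / 46.02 = 2.116 ft/s
v_mean = 0.83 × 2.116 = 1.757 ft/s
Q = A × v_mean = 185 × 1.757 = 325.0 ft³/s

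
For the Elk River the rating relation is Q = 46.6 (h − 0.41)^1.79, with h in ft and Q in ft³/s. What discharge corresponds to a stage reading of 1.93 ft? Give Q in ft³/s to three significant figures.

Q = 46.6 × (1.93 − 0.41)^1.79 = 46.6 × 1.52^1.79 = 98.60 ft³/s

98.6 ft³/s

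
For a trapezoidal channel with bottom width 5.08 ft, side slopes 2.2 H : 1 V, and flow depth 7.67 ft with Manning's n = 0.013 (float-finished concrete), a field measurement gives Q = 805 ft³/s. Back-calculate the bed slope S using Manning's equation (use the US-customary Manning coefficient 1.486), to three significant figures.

A = (b + z·y)·y = (5.08 + 2.2×7.67)×7.67 = 168.4 ft²
P = b + 2y√(1+z²) = 5.08 + 2×7.67×√(1+2.2²) = 42.15 ft
R = A/P = 168.4/42.15 = 3.995 ft
S = (Q·n / (1.486·A·R^(2/3)))² = (805×0.013 / (1.486×168.4×2.518))² = 0.0002759

0.000276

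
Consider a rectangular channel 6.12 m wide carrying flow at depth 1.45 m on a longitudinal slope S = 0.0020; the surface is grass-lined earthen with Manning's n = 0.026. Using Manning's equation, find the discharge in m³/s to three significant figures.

A = b·y = 6.12 × 1.45 = 8.874 m²
P = b + 2y = 6.12 + 2×1.45 = 9.020 m
R = A/P = 8.874/9.020 = 0.9838 m
Q = (1/n)·A·R^(2/3)·S^(1/2) = (1/0.026) × 8.874 × 0.9838^(2/3) × 0.0020^(1/2) = 15.10 m³/s

15.1 m³/s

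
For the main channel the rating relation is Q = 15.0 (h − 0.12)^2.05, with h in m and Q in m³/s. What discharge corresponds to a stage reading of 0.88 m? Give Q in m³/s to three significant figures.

8.55 m³/s

Q = 15.0 × (0.88 − 0.12)^2.05 = 15.0 × 0.76^2.05 = 8.546 m³/s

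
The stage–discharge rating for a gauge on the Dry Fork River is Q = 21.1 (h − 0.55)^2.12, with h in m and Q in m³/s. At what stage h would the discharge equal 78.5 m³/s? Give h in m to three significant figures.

2.41 m

h − h₀ = (Q/C)^(1/b) = (78.5/21.1)^(1/2.12) = 1.858 m
h = 0.55 + 1.858 = 2.408 m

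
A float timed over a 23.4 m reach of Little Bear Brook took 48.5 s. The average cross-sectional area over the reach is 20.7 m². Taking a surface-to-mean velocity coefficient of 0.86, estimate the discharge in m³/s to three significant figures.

v_surface = L / t̄ = 23.4 / 48.5 = 0.4825 m/s
v_mean = 0.86 × 0.4825 = 0.4149 m/s
Q = A × v_mean = 20.7 × 0.4149 = 8.589 m³/s

8.59 m³/s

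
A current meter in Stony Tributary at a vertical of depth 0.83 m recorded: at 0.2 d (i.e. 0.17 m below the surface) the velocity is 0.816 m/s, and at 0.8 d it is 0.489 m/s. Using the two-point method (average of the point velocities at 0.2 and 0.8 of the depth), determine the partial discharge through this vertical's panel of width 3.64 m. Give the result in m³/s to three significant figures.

1.97 m³/s

v̄ = (0.816 + 0.489) / 2 = 0.6525 m/s
q = v̄ × d × w = 0.6525 × 0.83 × 3.64 = 1.971 m³/s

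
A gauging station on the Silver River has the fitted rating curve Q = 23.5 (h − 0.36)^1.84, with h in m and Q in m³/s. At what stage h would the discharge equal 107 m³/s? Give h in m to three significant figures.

h − h₀ = (Q/C)^(1/b) = (107/23.5)^(1/1.84) = 2.279 m
h = 0.36 + 2.279 = 2.639 m

2.64 m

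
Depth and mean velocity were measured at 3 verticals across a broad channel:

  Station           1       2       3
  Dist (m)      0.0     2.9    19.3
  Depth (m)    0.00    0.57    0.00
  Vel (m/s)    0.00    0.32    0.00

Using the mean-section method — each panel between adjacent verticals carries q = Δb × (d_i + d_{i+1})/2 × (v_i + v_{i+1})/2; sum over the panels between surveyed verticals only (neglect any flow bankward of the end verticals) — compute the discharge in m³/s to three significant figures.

Panel 1-2: Δb = 2.9 m, d̄ = (0.00+0.57)/2 = 0.285, v̄ = (0.00+0.32)/2 = 0.16 → q = 2.9×0.285×0.16 = 0.1322 m³/s
Panel 2-3: Δb = 16.4 m, d̄ = (0.57+0.00)/2 = 0.285, v̄ = (0.32+0.00)/2 = 0.16 → q = 16.4×0.285×0.16 = 0.7478 m³/s
Q = Σ q = 0.8801 m³/s

0.880 m³/s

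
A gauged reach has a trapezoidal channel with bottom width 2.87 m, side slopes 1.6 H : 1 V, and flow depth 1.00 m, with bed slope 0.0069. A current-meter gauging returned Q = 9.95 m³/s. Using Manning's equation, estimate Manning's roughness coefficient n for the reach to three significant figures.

0.0287

A = (b + z·y)·y = (2.87 + 1.6×1.00)×1.00 = 4.470 m²
P = b + 2y√(1+z²) = 2.87 + 2×1.00×√(1+1.6²) = 6.644 m
R = A/P = 4.470/6.644 = 0.6728 m
n = (1/Q)·A·R^(2/3)·S^(1/2) = (1/9.95) × 4.470 × 0.7678 × 0.08307 = 0.02865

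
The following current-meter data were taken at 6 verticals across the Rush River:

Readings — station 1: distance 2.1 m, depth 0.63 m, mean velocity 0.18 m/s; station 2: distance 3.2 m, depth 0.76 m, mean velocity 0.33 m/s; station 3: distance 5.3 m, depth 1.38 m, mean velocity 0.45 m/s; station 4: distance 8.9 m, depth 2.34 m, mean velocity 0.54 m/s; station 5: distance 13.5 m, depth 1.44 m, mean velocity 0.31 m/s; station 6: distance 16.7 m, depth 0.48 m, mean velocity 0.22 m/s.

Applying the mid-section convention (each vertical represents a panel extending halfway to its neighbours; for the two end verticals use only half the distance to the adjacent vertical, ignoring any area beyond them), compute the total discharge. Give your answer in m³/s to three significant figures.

9.32 m³/s

w_1 = (3.2 − 2.1)/2 = 0.55 m; q_1 = 0.18 × 0.63 × 0.55 = 0.06237 m³/s
w_2 = (5.3 − 2.1)/2 = 1.6 m; q_2 = 0.33 × 0.76 × 1.6 = 0.4013 m³/s
w_3 = (8.9 − 3.2)/2 = 2.85 m; q_3 = 0.45 × 1.38 × 2.85 = 1.770 m³/s
w_4 = (13.5 − 5.3)/2 = 4.1 m; q_4 = 0.54 × 2.34 × 4.1 = 5.181 m³/s
w_5 = (16.7 − 8.9)/2 = 3.9 m; q_5 = 0.31 × 1.44 × 3.9 = 1.741 m³/s
w_6 = (16.7 − 13.5)/2 = 1.6 m; q_6 = 0.22 × 0.48 × 1.6 = 0.1690 m³/s
Q = Σ qᵢ = 9.324 m³/s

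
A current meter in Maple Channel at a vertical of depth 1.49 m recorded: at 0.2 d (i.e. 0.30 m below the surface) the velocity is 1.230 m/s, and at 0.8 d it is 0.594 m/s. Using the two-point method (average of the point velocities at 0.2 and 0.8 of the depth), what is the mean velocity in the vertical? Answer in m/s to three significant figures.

0.912 m/s

v̄ = (1.230 + 0.594) / 2 = 0.9120 m/s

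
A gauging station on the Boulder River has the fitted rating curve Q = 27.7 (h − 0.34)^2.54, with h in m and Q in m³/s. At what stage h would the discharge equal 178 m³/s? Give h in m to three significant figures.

h − h₀ = (Q/C)^(1/b) = (178/27.7)^(1/2.54) = 2.080 m
h = 0.34 + 2.080 = 2.420 m

2.42 m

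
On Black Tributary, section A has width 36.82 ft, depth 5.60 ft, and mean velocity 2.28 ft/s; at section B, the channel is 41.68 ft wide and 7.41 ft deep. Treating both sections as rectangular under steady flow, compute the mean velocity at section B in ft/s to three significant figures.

1.52 ft/s

Q = A₁V₁ = (36.82×5.60) × 2.28 = 470.1 ft³/s
A₂ = 41.68 × 7.41 = 308.8 ft²
V₂ = Q/A₂ = 470.1/308.8 = 1.522 ft/s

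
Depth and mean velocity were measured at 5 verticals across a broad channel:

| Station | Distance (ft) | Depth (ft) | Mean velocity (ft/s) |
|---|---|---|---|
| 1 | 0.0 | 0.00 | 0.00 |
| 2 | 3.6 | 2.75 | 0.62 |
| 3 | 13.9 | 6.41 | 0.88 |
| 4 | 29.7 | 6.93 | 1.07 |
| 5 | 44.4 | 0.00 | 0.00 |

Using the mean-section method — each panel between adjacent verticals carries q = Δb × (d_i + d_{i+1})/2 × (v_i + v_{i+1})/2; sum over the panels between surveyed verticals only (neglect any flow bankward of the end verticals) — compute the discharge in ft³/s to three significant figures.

167 ft³/s

Panel 1-2: Δb = 3.6 ft, d̄ = (0.00+2.75)/2 = 1.375, v̄ = (0.00+0.62)/2 = 0.31 → q = 3.6×1.375×0.31 = 1.535 ft³/s
Panel 2-3: Δb = 10.3 ft, d̄ = (2.75+6.41)/2 = 4.58, v̄ = (0.62+0.88)/2 = 0.75 → q = 10.3×4.58×0.75 = 35.38 ft³/s
Panel 3-4: Δb = 15.8 ft, d̄ = (6.41+6.93)/2 = 6.67, v̄ = (0.88+1.07)/2 = 0.975 → q = 15.8×6.67×0.975 = 102.8 ft³/s
Panel 4-5: Δb = 14.7 ft, d̄ = (6.93+0.00)/2 = 3.465, v̄ = (1.07+0.00)/2 = 0.535 → q = 14.7×3.465×0.535 = 27.25 ft³/s
Q = Σ q = 166.9 ft³/s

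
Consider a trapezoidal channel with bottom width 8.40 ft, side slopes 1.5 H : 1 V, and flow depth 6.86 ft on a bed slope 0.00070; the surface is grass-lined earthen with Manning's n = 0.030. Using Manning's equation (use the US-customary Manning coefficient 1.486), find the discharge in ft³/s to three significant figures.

A = (b + z·y)·y = (8.40 + 1.5×6.86)×6.86 = 128.2 ft²
P = b + 2y√(1+z²) = 8.40 + 2×6.86×√(1+1.5²) = 33.13 ft
R = A/P = 128.2/33.13 = 3.870 ft
Q = (1.486/n)·A·R^(2/3)·S^(1/2) = (1.486/0.030) × 128.2 × 3.870^(2/3) × 0.00070^(1/2) = 414.1 ft³/s

414 ft³/s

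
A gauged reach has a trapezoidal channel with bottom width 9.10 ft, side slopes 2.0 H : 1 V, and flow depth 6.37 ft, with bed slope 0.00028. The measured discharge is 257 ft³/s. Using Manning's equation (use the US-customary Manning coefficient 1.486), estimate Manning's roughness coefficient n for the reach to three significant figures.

0.0322

A = (b + z·y)·y = (9.10 + 2.0×6.37)×6.37 = 139.1 ft²
P = b + 2y√(1+z²) = 9.10 + 2×6.37×√(1+2.0²) = 37.59 ft
R = A/P = 139.1/37.59 = 3.701 ft
n = (1.486/Q)·A·R^(2/3)·S^(1/2) = (1.486/257) × 139.1 × 2.393 × 0.01673 = 0.03221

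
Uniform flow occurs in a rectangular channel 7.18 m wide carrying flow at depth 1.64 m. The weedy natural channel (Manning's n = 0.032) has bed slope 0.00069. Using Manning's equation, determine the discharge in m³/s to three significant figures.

10.5 m³/s

A = b·y = 7.18 × 1.64 = 11.78 m²
P = b + 2y = 7.18 + 2×1.64 = 10.46 m
R = A/P = 11.78/10.46 = 1.126 m
Q = (1/n)·A·R^(2/3)·S^(1/2) = (1/0.032) × 11.78 × 1.126^(2/3) × 0.00069^(1/2) = 10.46 m³/s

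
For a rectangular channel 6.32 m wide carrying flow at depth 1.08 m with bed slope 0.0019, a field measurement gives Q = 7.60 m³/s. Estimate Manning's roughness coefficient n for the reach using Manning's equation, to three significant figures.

0.0339

A = b·y = 6.32 × 1.08 = 6.826 m²
P = b + 2y = 6.32 + 2×1.08 = 8.480 m
R = A/P = 6.826/8.480 = 0.8049 m
n = (1/Q)·A·R^(2/3)·S^(1/2) = (1/7.60) × 6.826 × 0.8653 × 0.04359 = 0.03387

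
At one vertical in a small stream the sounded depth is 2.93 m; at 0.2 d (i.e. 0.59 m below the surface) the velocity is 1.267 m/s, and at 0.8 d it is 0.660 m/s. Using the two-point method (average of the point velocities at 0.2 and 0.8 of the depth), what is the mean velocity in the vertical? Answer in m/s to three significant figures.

v̄ = (1.267 + 0.660) / 2 = 0.9635 m/s

0.964 m/s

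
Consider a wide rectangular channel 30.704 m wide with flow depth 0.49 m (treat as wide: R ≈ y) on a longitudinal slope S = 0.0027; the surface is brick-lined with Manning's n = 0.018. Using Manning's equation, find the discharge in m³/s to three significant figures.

27.0 m³/s

A = b·y = 30.704 × 0.49 = 15.04 m²
Wide channel: R ≈ y = 0.49 m
Q = (1/n)·A·R^(2/3)·S^(1/2) = (1/0.018) × 15.04 × 0.4900^(2/3) × 0.0027^(1/2) = 26.99 m³/s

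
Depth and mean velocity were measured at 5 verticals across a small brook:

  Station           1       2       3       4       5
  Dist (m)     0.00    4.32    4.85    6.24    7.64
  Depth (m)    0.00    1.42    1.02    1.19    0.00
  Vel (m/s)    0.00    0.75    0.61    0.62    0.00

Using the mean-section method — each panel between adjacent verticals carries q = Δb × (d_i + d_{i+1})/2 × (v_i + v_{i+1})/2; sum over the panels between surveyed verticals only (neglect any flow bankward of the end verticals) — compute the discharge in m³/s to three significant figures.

2.79 m³/s

Panel 1-2: Δb = 4.32 m, d̄ = (0.00+1.42)/2 = 0.71, v̄ = (0.00+0.75)/2 = 0.375 → q = 4.32×0.71×0.375 = 1.150 m³/s
Panel 2-3: Δb = 0.53 m, d̄ = (1.42+1.02)/2 = 1.22, v̄ = (0.75+0.61)/2 = 0.68 → q = 0.53×1.22×0.68 = 0.4397 m³/s
Panel 3-4: Δb = 1.39 m, d̄ = (1.02+1.19)/2 = 1.105, v̄ = (0.61+0.62)/2 = 0.615 → q = 1.39×1.105×0.615 = 0.9446 m³/s
Panel 4-5: Δb = 1.4 m, d̄ = (1.19+0.00)/2 = 0.595, v̄ = (0.62+0.00)/2 = 0.31 → q = 1.4×0.595×0.31 = 0.2582 m³/s
Q = Σ q = 2.793 m³/s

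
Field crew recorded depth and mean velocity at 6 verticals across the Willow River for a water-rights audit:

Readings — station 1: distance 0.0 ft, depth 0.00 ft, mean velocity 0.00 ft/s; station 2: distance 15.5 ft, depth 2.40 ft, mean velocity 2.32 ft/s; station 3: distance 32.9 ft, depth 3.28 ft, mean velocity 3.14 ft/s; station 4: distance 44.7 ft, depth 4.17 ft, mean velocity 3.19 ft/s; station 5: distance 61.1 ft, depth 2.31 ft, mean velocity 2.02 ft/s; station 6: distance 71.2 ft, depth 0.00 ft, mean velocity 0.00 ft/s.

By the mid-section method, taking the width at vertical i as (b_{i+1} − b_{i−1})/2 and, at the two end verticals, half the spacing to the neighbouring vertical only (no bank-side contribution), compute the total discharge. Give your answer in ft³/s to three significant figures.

491 ft³/s

w_2 = (32.9 − 0.0)/2 = 16.45 ft; q_2 = 2.32 × 2.40 × 16.45 = 91.59 ft³/s
w_3 = (44.7 − 15.5)/2 = 14.6 ft; q_3 = 3.14 × 3.28 × 14.6 = 150.4 ft³/s
w_4 = (61.1 − 32.9)/2 = 14.1 ft; q_4 = 3.19 × 4.17 × 14.1 = 187.6 ft³/s
w_5 = (71.2 − 44.7)/2 = 13.25 ft; q_5 = 2.02 × 2.31 × 13.25 = 61.83 ft³/s
Stations 1, 6 contribute zero (depth or velocity is 0).
Q = Σ qᵢ = 491.4 ft³/s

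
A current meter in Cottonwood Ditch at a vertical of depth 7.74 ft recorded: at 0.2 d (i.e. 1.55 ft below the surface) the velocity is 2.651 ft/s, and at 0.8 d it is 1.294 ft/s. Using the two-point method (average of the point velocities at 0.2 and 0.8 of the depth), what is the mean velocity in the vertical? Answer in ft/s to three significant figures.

v̄ = (2.651 + 1.294) / 2 = 1.973 ft/s

1.97 ft/s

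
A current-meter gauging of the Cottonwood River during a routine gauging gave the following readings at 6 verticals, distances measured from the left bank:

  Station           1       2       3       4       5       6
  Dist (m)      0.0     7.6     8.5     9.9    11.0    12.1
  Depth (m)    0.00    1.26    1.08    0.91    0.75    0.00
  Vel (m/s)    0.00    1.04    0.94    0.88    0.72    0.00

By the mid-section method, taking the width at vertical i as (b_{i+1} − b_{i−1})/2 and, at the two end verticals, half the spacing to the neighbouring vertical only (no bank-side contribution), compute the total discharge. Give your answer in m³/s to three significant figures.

w_2 = (8.5 − 0.0)/2 = 4.25 m; q_2 = 1.04 × 1.26 × 4.25 = 5.569 m³/s
w_3 = (9.9 − 7.6)/2 = 1.15 m; q_3 = 0.94 × 1.08 × 1.15 = 1.167 m³/s
w_4 = (11.0 − 8.5)/2 = 1.25 m; q_4 = 0.88 × 0.91 × 1.25 = 1.001 m³/s
w_5 = (12.1 − 9.9)/2 = 1.1 m; q_5 = 0.72 × 0.75 × 1.1 = 0.5940 m³/s
Stations 1, 6 contribute zero (depth or velocity is 0).
Q = Σ qᵢ = 8.332 m³/s

8.33 m³/s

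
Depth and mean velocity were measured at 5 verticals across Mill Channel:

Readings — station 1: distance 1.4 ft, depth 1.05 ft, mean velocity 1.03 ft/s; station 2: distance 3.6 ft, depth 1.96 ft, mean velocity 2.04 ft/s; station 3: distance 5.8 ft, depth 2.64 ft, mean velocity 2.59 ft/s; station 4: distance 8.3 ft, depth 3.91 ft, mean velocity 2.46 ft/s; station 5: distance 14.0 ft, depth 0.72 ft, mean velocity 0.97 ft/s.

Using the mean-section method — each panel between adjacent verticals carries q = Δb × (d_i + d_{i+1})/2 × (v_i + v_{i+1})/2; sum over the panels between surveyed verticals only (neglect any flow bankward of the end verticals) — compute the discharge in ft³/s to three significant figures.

60.1 ft³/s

Panel 1-2: Δb = 2.2 ft, d̄ = (1.05+1.96)/2 = 1.505, v̄ = (1.03+2.04)/2 = 1.535 → q = 2.2×1.505×1.535 = 5.082 ft³/s
Panel 2-3: Δb = 2.2 ft, d̄ = (1.96+2.64)/2 = 2.3, v̄ = (2.04+2.59)/2 = 2.315 → q = 2.2×2.3×2.315 = 11.71 ft³/s
Panel 3-4: Δb = 2.5 ft, d̄ = (2.64+3.91)/2 = 3.275, v̄ = (2.59+2.46)/2 = 2.525 → q = 2.5×3.275×2.525 = 20.67 ft³/s
Panel 4-5: Δb = 5.7 ft, d̄ = (3.91+0.72)/2 = 2.315, v̄ = (2.46+0.97)/2 = 1.715 → q = 5.7×2.315×1.715 = 22.63 ft³/s
Q = Σ q = 60.10 ft³/s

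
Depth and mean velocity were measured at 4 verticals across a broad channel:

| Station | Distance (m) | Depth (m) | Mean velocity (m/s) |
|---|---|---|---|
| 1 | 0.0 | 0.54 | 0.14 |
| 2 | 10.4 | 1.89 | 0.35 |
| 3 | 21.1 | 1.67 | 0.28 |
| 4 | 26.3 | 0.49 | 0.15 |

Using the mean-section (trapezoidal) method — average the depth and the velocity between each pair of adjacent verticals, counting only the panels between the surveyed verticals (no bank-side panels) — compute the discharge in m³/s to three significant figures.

Panel 1-2: Δb = 10.4 m, d̄ = (0.54+1.89)/2 = 1.215, v̄ = (0.14+0.35)/2 = 0.245 → q = 10.4×1.215×0.245 = 3.096 m³/s
Panel 2-3: Δb = 10.7 m, d̄ = (1.89+1.67)/2 = 1.78, v̄ = (0.35+0.28)/2 = 0.315 → q = 10.7×1.78×0.315 = 5.999 m³/s
Panel 3-4: Δb = 5.2 m, d̄ = (1.67+0.49)/2 = 1.08, v̄ = (0.28+0.15)/2 = 0.215 → q = 5.2×1.08×0.215 = 1.207 m³/s
Q = Σ q = 10.30 m³/s

10.3 m³/s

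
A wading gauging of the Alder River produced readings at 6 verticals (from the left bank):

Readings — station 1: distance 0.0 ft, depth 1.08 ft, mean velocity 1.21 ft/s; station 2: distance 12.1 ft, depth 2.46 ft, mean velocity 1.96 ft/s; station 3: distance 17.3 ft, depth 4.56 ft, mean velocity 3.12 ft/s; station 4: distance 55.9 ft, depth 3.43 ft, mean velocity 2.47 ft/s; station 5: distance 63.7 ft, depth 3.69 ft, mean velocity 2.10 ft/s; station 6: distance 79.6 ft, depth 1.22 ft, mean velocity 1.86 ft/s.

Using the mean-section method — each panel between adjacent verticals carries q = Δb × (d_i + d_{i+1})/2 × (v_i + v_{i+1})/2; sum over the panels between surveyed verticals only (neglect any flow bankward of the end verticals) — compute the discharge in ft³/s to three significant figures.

Panel 1-2: Δb = 12.1 ft, d̄ = (1.08+2.46)/2 = 1.77, v̄ = (1.21+1.96)/2 = 1.585 → q = 12.1×1.77×1.585 = 33.95 ft³/s
Panel 2-3: Δb = 5.2 ft, d̄ = (2.46+4.56)/2 = 3.51, v̄ = (1.96+3.12)/2 = 2.54 → q = 5.2×3.51×2.54 = 46.36 ft³/s
Panel 3-4: Δb = 38.6 ft, d̄ = (4.56+3.43)/2 = 3.995, v̄ = (3.12+2.47)/2 = 2.795 → q = 38.6×3.995×2.795 = 431.0 ft³/s
Panel 4-5: Δb = 7.8 ft, d̄ = (3.43+3.69)/2 = 3.56, v̄ = (2.47+2.10)/2 = 2.285 → q = 7.8×3.56×2.285 = 63.45 ft³/s
Panel 5-6: Δb = 15.9 ft, d̄ = (3.69+1.22)/2 = 2.455, v̄ = (2.10+1.86)/2 = 1.98 → q = 15.9×2.455×1.98 = 77.29 ft³/s
Q = Σ q = 652.1 ft³/s

652 ft³/s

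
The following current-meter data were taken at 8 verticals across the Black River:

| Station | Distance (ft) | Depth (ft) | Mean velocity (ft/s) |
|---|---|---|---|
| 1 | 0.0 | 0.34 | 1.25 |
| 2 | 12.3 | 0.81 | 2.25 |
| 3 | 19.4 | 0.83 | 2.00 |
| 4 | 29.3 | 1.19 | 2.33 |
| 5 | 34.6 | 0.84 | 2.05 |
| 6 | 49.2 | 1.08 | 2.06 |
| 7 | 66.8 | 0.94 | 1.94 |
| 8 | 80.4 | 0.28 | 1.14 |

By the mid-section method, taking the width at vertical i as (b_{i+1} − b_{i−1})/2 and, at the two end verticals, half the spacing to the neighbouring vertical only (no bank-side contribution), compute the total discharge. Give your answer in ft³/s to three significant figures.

139 ft³/s

w_1 = (12.3 − 0.0)/2 = 6.15 ft; q_1 = 1.25 × 0.34 × 6.15 = 2.614 ft³/s
w_2 = (19.4 − 0.0)/2 = 9.7 ft; q_2 = 2.25 × 0.81 × 9.7 = 17.68 ft³/s
w_3 = (29.3 − 12.3)/2 = 8.5 ft; q_3 = 2.00 × 0.83 × 8.5 = 14.11 ft³/s
w_4 = (34.6 − 19.4)/2 = 7.6 ft; q_4 = 2.33 × 1.19 × 7.6 = 21.07 ft³/s
w_5 = (49.2 − 29.3)/2 = 9.95 ft; q_5 = 2.05 × 0.84 × 9.95 = 17.13 ft³/s
w_6 = (66.8 − 34.6)/2 = 16.1 ft; q_6 = 2.06 × 1.08 × 16.1 = 35.82 ft³/s
w_7 = (80.4 − 49.2)/2 = 15.6 ft; q_7 = 1.94 × 0.94 × 15.6 = 28.45 ft³/s
w_8 = (80.4 − 66.8)/2 = 6.8 ft; q_8 = 1.14 × 0.28 × 6.8 = 2.171 ft³/s
Q = Σ qᵢ = 139.0 ft³/s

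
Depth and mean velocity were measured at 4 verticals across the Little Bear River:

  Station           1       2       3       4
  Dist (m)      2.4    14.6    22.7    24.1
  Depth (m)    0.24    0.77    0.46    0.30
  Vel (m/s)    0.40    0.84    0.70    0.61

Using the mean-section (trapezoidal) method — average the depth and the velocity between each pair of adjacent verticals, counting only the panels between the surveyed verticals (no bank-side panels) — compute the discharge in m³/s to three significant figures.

Panel 1-2: Δb = 12.2 m, d̄ = (0.24+0.77)/2 = 0.505, v̄ = (0.40+0.84)/2 = 0.62 → q = 12.2×0.505×0.62 = 3.820 m³/s
Panel 2-3: Δb = 8.1 m, d̄ = (0.77+0.46)/2 = 0.615, v̄ = (0.84+0.70)/2 = 0.77 → q = 8.1×0.615×0.77 = 3.836 m³/s
Panel 3-4: Δb = 1.4 m, d̄ = (0.46+0.30)/2 = 0.38, v̄ = (0.70+0.61)/2 = 0.655 → q = 1.4×0.38×0.655 = 0.3485 m³/s
Q = Σ q = 8.004 m³/s

8.00 m³/s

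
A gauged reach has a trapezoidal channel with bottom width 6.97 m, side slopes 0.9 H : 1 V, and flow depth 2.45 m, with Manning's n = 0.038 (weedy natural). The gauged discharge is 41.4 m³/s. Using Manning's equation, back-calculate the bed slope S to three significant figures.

0.00250

A = (b + z·y)·y = (6.97 + 0.9×2.45)×2.45 = 22.48 m²
P = b + 2y√(1+z²) = 6.97 + 2×2.45×√(1+0.9²) = 13.56 m
R = A/P = 22.48/13.56 = 1.657 m
S = (Q·n / (1·A·R^(2/3)))² = (41.4×0.038 / (1×22.48×1.401))² = 0.002497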